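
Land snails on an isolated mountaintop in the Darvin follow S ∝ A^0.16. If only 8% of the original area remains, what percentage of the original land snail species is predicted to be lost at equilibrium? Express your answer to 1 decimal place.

S_new/S_old = (A_new/A_old)^z = 0.08^0.16
= exp(0.16 × ln 0.08) = exp(0.16 × -2.5257) = exp(-0.4041) ≈ 0.6676
Fraction lost = 1 − 0.6676 = 0.3324

33.2%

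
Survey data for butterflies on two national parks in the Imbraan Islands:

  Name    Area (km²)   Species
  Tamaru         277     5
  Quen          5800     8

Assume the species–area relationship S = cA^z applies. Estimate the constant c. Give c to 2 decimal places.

z = ln(S₂/S₁) / ln(A₂/A₁) = ln(8/5) / ln(5800/277) = 0.4700 / 3.0416 = 0.1545
c = S₁ / A₁^z = 5 / 277^0.1545 = 5 / 2.385 = 2.097

2.10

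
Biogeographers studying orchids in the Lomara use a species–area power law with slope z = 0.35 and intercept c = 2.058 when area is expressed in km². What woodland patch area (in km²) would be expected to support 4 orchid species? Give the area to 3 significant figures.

6.68 km²

4 = 2.058 × A^0.35  ⇒  A^0.35 = 4/2.058 = 1.944
ln A = ln(1.944) / 0.35 = 0.6646 / 0.35 = 1.8987
A = e^1.8987 ≈ 6.677 km²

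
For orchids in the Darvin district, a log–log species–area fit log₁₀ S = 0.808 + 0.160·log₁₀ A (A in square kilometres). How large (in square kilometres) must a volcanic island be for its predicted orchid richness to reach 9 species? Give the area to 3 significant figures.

8.20 square kilometres

9 = 6.427 × A^0.16  ⇒  A^0.16 = 9/6.427 = 1.4
ln A = ln(1.4) / 0.16 = 0.3367 / 0.16 = 2.1046
A = e^2.1046 ≈ 8.204 square kilometres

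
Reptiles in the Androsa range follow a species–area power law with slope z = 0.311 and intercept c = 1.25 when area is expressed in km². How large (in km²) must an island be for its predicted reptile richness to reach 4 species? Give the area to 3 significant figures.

42.1 km²

4 = 1.25 × A^0.311  ⇒  A^0.311 = 4/1.25 = 3.2
ln A = ln(3.2) / 0.311 = 1.1632 / 0.311 = 3.7400
A = e^3.7400 ≈ 42.1 km²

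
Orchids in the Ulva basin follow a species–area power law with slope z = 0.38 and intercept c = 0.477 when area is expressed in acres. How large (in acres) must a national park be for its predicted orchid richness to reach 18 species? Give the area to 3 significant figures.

14100 acres

18 = 0.477 × A^0.38  ⇒  A^0.38 = 18/0.477 = 37.74
ln A = ln(37.74) / 0.38 = 3.6306 / 0.38 = 9.5542
A = e^9.5542 ≈ 14104 acres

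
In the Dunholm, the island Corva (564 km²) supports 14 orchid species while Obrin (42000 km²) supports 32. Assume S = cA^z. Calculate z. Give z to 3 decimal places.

0.192

Taking logs: ln S = ln c + z ln A, so z = (ln S₂ − ln S₁)/(ln A₂ − ln A₁).
z = ln(32/14) / ln(42000/564) = ln(2.286) / ln(74.47) = 0.8267 / 4.3104 = 0.1918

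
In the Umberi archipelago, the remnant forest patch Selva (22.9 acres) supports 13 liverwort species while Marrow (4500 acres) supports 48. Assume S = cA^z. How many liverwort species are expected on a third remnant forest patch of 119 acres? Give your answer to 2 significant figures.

20

z = ln(48/13) / ln(4500/22.9) = 1.3063 / 5.2807 = 0.2474
c = 13 / 22.9^0.2474 = 13 / 2.17 = 5.992
S₃ = 5.992 × 119^0.2474 = 5.992 × 3.261 ≈ 19.54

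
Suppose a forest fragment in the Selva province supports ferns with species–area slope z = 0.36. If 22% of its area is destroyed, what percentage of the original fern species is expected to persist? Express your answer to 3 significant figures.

S_new/S_old = (A_new/A_old)^z = 0.78^0.36
= exp(0.36 × ln 0.78) = exp(0.36 × -0.2485) = exp(-0.0894) ≈ 0.9144

91.4%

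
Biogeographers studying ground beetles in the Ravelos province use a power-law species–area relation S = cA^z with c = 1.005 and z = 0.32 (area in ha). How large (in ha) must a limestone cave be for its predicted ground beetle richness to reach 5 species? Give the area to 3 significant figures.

5 = 1.005 × A^0.32  ⇒  A^0.32 = 5/1.005 = 4.975
ln A = ln(4.975) / 0.32 = 1.6045 / 0.32 = 5.0139
A = e^5.0139 ≈ 150.5 ha

150 ha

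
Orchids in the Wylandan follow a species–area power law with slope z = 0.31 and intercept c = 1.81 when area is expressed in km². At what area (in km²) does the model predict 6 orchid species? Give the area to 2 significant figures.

48 km²

6 = 1.81 × A^0.31  ⇒  A^0.31 = 6/1.81 = 3.315
ln A = ln(3.315) / 0.31 = 1.1984 / 0.31 = 3.8659
A = e^3.8659 ≈ 47.75 km²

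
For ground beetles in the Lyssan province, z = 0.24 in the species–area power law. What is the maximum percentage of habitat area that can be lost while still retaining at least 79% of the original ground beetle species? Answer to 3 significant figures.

Need (A_new/A_old)^0.24 = 0.79, so A_new/A_old = 0.79^(1/0.24) = 0.79^4.167
ln(A_new/A_old) = ln 0.79 / 0.24 = -0.2357 / 0.24 = -0.9822
A_new/A_old = e^-0.9822 ≈ 0.3745
Fraction that can be lost = 1 − 0.3745 = 0.6255

62.6%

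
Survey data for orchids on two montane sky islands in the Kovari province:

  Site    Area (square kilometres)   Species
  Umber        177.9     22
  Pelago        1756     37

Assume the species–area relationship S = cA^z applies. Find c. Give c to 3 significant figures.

6.78

z = ln(S₂/S₁) / ln(A₂/A₁) = ln(37/22) / ln(1756/177.9) = 0.5199 / 2.2896 = 0.2271
c = S₁ / A₁^z = 22 / 177.9^0.2271 = 22 / 3.243 = 6.784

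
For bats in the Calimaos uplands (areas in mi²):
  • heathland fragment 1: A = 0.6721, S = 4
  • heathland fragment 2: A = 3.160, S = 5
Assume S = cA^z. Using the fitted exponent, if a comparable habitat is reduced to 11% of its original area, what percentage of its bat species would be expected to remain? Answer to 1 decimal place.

72.7%

z = ln(5/4) / ln(3.16/0.6721) = 0.2231 / 1.5479 = 0.1442
S_new/S_old = (A_new/A_old)^z = 0.11^0.1442 = exp(0.1442 × -2.2073) = 0.7275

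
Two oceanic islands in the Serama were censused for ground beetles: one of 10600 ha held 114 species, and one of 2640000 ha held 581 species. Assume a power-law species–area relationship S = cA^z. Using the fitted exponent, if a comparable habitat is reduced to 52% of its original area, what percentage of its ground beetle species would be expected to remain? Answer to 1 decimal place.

z = ln(581/114) / ln(2640000/10600) = 1.6286 / 5.5177 = 0.2952
S_new/S_old = (A_new/A_old)^z = 0.52^0.2952 = exp(0.2952 × -0.6539) = 0.8245

82.4%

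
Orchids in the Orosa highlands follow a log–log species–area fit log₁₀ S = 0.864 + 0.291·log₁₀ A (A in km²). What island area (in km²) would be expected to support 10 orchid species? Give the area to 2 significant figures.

2.9 km²

10 = 7.311 × A^0.291  ⇒  A^0.291 = 10/7.311 = 1.368
ln A = ln(1.368) / 0.291 = 0.3132 / 0.291 = 1.0761
A = e^1.0761 ≈ 2.933 km²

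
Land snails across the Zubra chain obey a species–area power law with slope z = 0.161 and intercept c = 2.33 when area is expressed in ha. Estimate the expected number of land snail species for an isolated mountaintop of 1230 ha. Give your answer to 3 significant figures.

7.33

S = 2.33 × 1230^0.161 = 2.33 × 3.144 ≈ 7.325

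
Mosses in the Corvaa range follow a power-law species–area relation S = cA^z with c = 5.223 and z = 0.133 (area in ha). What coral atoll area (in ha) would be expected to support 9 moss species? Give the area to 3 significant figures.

59.8 ha

9 = 5.223 × A^0.133  ⇒  A^0.133 = 9/5.223 = 1.723
ln A = ln(1.723) / 0.133 = 0.5442 / 0.133 = 4.0914
A = e^4.0914 ≈ 59.82 ha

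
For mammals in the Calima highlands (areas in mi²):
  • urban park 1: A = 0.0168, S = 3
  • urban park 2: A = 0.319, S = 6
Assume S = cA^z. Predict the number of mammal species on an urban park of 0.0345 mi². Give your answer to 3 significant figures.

3.55

z = ln(6/3) / ln(0.319/0.0168) = 0.6931 / 2.9438 = 0.2355
c = 3 / 0.0168^0.2355 = 3 / 0.3821 = 7.852
S₃ = 7.852 × 0.0345^0.2355 = 7.852 × 0.4526 ≈ 3.554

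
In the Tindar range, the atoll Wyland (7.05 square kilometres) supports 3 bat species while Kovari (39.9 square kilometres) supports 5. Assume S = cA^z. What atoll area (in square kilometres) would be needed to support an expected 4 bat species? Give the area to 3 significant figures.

z = ln(5/3) / ln(39.9/7.05) = 0.5108 / 1.7333 = 0.2947
c = 3 / 7.05^0.2947 = 3 / 1.778 = 1.687
A = (4/1.687)^(1/0.2947) ⇒ ln A = ln(2.371)/0.2947 = 2.9292
A = e^2.9292 ≈ 18.71 square kilometres

18.7 square kilometres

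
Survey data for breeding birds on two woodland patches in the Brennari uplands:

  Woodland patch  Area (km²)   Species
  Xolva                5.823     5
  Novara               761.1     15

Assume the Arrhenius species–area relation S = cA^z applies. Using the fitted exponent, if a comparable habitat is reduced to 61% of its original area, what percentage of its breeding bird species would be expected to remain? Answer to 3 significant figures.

89.5%

z = ln(15/5) / ln(761.1/5.823) = 1.0986 / 4.8729 = 0.2255
S_new/S_old = (A_new/A_old)^z = 0.61^0.2255 = exp(0.2255 × -0.4943) = 0.8945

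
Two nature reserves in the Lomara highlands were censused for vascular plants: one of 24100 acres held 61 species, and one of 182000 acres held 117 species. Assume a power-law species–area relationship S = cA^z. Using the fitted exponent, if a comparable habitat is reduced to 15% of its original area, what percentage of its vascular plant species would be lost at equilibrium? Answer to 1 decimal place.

z = ln(117/61) / ln(182000/24100) = 0.6513 / 2.0218 = 0.3221
S_new/S_old = (A_new/A_old)^z = 0.15^0.3221 = exp(0.3221 × -1.8971) = 0.5427
Fraction lost = 1 − 0.5427 = 0.4573

45.7%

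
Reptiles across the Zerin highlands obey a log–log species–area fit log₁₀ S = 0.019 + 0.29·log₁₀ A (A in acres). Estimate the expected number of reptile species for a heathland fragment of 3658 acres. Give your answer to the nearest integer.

11 species

S = 1.045 × 3658^0.29
ln S = ln 1.045 + 0.29 × ln 3658 = 0.0437 + 0.29 × 8.2047 = 2.4231
S = e^2.4231 ≈ 11.28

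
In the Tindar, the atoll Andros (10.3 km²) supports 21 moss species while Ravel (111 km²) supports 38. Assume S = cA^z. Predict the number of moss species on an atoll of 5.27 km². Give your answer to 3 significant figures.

z = ln(38/21) / ln(111/10.3) = 0.5931 / 2.3774 = 0.2495
c = 21 / 10.3^0.2495 = 21 / 1.789 = 11.74
S₃ = 11.74 × 5.27^0.2495 = 11.74 × 1.514 ≈ 17.77

17.8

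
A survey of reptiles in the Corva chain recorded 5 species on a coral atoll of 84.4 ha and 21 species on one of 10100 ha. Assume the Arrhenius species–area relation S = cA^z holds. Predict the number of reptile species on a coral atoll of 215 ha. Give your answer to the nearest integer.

z = ln(21/5) / ln(10100/84.4) = 1.4351 / 4.7847 = 0.2999
c = 5 / 84.4^0.2999 = 5 / 3.782 = 1.322
S₃ = 1.322 × 215^0.2999 = 1.322 × 5.007 ≈ 6.619

7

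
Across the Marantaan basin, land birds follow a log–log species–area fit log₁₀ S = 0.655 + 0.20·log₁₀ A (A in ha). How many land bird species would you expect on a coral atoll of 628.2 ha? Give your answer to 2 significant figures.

16

S = 4.519 × 628.2^0.2
ln S = ln 4.519 + 0.2 × ln 628.2 = 1.5082 + 0.2 × 6.4429 = 2.7968
S = e^2.7968 ≈ 16.39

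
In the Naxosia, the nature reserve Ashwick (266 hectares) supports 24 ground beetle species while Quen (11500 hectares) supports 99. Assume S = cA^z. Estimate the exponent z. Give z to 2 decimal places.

0.38

Taking logs: ln S = ln c + z ln A, so z = (ln S₂ − ln S₁)/(ln A₂ − ln A₁).
z = ln(99/24) / ln(11500/266) = ln(4.125) / ln(43.23) = 1.4171 / 3.7666 = 0.3762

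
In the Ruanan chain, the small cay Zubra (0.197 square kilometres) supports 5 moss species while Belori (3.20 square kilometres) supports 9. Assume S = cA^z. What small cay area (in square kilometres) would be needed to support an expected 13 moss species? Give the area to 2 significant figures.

z = ln(9/5) / ln(3.2/0.197) = 0.5878 / 2.7877 = 0.2108
c = 5 / 0.197^0.2108 = 5 / 0.71 = 7.043
A = (13/7.043)^(1/0.2108) ⇒ ln A = ln(1.846)/0.2108 = 2.9072
A = e^2.9072 ≈ 18.3 square kilometres

18 square kilometres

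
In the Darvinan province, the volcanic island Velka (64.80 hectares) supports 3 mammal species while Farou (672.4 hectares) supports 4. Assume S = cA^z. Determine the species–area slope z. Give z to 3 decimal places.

0.123

Taking logs: ln S = ln c + z ln A, so z = (ln S₂ − ln S₁)/(ln A₂ − ln A₁).
z = ln(4/3) / ln(672.4/64.8) = ln(1.333) / ln(10.38) = 0.2877 / 2.3395 = 0.1230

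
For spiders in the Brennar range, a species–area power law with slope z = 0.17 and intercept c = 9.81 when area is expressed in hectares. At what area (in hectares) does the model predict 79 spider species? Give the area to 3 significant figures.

213000 hectares

79 = 9.81 × A^0.17  ⇒  A^0.17 = 79/9.81 = 8.053
ln A = ln(8.053) / 0.17 = 2.0860 / 0.17 = 12.2709
A = e^12.2709 ≈ 213386 hectares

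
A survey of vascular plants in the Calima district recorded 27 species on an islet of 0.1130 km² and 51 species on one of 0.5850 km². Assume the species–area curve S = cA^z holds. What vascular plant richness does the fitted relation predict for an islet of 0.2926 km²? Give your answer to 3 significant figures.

39.0

z = ln(51/27) / ln(0.585/0.113) = 0.6360 / 1.6442 = 0.3868
c = 27 / 0.113^0.3868 = 27 / 0.4303 = 62.75
S₃ = 62.75 × 0.2926^0.3868 = 62.75 × 0.6217 ≈ 39.01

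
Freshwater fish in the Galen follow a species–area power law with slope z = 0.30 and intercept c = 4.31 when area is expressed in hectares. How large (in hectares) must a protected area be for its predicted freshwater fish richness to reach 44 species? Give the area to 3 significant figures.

2310 hectares

44 = 4.31 × A^0.3  ⇒  A^0.3 = 44/4.31 = 10.21
ln A = ln(10.21) / 0.3 = 2.3233 / 0.3 = 7.7442
A = e^7.7442 ≈ 2308 hectares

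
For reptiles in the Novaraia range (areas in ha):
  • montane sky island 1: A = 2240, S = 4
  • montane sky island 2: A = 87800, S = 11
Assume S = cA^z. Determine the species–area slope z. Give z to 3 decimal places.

Taking logs: ln S = ln c + z ln A, so z = (ln S₂ − ln S₁)/(ln A₂ − ln A₁).
z = ln(11/4) / ln(87800/2240) = ln(2.75) / ln(39.2) = 1.0116 / 3.6686 = 0.2757

0.276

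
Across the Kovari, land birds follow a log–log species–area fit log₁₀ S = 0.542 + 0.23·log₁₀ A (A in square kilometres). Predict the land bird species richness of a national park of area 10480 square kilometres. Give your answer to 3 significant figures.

29.3

S = 3.483 × 10480^0.23
ln S = ln 3.483 + 0.23 × ln 10480 = 1.2480 + 0.23 × 9.2572 = 3.3772
S = e^3.3772 ≈ 29.29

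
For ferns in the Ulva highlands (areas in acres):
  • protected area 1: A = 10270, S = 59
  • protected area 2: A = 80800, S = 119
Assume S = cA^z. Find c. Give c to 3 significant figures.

2.55

z = ln(S₂/S₁) / ln(A₂/A₁) = ln(119/59) / ln(80800/10270) = 0.7016 / 2.0627 = 0.3401
c = S₁ / A₁^z = 59 / 10270^0.3401 = 59 / 23.14 = 2.549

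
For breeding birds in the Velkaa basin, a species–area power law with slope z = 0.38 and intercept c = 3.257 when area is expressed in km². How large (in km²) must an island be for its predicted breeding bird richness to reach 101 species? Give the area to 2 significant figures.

101 = 3.257 × A^0.38  ⇒  A^0.38 = 101/3.257 = 31.01
ln A = ln(31.01) / 0.38 = 3.4343 / 0.38 = 9.0377
A = e^9.0377 ≈ 8414 km²

8400 km²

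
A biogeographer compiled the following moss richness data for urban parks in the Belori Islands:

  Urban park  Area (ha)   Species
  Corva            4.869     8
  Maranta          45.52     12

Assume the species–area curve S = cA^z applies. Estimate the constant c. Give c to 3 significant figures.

z = ln(S₂/S₁) / ln(A₂/A₁) = ln(12/8) / ln(45.52/4.869) = 0.4055 / 2.2353 = 0.1814
c = S₁ / A₁^z = 8 / 4.869^0.1814 = 8 / 1.333 = 6.003

6.00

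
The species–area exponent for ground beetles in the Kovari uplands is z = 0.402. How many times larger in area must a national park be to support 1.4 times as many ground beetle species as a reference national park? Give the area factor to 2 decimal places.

(A₂/A₁)^0.402 = 1.4, so A₂/A₁ = 1.4^(1/0.402) = 1.4^2.488
ln(A₂/A₁) = ln 1.4 / 0.402 = 0.3365 / 0.402 = 0.8370
A₂/A₁ = e^0.8370 ≈ 2.309

2.31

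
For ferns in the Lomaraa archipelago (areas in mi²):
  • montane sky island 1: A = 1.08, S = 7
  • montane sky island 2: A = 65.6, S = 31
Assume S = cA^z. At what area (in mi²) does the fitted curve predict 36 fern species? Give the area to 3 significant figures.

z = ln(31/7) / ln(65.6/1.08) = 1.4881 / 4.1066 = 0.3624
c = 7 / 1.08^0.3624 = 7 / 1.028 = 6.807
A = (36/6.807)^(1/0.3624) ⇒ ln A = ln(5.288)/0.3624 = 4.5962
A = e^4.5962 ≈ 99.11 mi²

99.1 mi²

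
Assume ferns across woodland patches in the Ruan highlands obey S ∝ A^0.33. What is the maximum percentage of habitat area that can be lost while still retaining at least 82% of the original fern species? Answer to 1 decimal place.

Need (A_new/A_old)^0.33 = 0.82, so A_new/A_old = 0.82^(1/0.33) = 0.82^3.03
ln(A_new/A_old) = ln 0.82 / 0.33 = -0.1985 / 0.33 = -0.6014
A_new/A_old = e^-0.6014 ≈ 0.5481
Fraction that can be lost = 1 − 0.5481 = 0.4519

45.2%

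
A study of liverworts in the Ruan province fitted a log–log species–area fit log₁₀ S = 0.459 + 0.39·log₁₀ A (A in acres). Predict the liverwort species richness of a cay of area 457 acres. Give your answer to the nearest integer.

S = 2.877 × 457^0.39
ln S = ln 2.877 + 0.39 × ln 457 = 1.0569 + 0.39 × 6.1247 = 3.4455
S = e^3.4455 ≈ 31.36

31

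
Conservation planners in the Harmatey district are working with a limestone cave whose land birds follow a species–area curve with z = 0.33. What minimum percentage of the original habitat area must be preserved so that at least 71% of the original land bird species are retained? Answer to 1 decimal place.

Need (A_new/A_old)^0.33 = 0.71, so A_new/A_old = 0.71^(1/0.33) = 0.71^3.03
ln(A_new/A_old) = ln 0.71 / 0.33 = -0.3425 / 0.33 = -1.0378
A_new/A_old = e^-1.0378 ≈ 0.3542

35.4%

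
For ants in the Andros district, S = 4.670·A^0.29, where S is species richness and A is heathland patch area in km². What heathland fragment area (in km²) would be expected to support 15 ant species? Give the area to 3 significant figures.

55.9 km²

15 = 4.67 × A^0.29  ⇒  A^0.29 = 15/4.67 = 3.212
ln A = ln(3.212) / 0.29 = 1.1669 / 0.29 = 4.0238
A = e^4.0238 ≈ 55.91 km²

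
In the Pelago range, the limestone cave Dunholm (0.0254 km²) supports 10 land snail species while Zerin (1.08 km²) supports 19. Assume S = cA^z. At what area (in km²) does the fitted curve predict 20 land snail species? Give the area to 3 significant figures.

z = ln(19/10) / ln(1.08/0.0254) = 0.6419 / 3.7500 = 0.1712
c = 10 / 0.0254^0.1712 = 10 / 0.5333 = 18.75
A = (20/18.75)^(1/0.1712) ⇒ ln A = ln(1.067)/0.1712 = 0.3766
A = e^0.3766 ≈ 1.457 km²

1.46 km²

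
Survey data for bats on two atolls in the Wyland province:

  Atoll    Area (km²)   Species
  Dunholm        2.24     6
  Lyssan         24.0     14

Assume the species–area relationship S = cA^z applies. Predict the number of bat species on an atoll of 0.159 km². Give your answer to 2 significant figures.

2.3

z = ln(14/6) / ln(24/2.24) = 0.8473 / 2.3716 = 0.3573
c = 6 / 2.24^0.3573 = 6 / 1.334 = 4.498
S₃ = 4.498 × 0.159^0.3573 = 4.498 × 0.5184 ≈ 2.332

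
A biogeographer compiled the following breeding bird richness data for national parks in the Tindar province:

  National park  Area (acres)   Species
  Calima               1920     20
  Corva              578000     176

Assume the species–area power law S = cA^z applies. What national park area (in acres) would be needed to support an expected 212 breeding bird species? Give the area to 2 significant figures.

z = ln(176/20) / ln(578000/1920) = 2.1748 / 5.7072 = 0.3811
c = 20 / 1920^0.3811 = 20 / 17.83 = 1.122
A = (212/1.122)^(1/0.3811) ⇒ ln A = ln(189)/0.3811 = 13.7557
A = e^13.7557 ≈ 941963 acres

940000 acres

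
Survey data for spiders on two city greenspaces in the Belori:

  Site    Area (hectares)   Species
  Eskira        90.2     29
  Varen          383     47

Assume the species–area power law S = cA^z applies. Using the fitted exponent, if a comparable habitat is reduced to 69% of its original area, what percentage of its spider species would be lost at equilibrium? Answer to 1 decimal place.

z = ln(47/29) / ln(383/90.2) = 0.4829 / 1.4460 = 0.3339
S_new/S_old = (A_new/A_old)^z = 0.69^0.3339 = exp(0.3339 × -0.3711) = 0.8835
Fraction lost = 1 − 0.8835 = 0.1165

11.7%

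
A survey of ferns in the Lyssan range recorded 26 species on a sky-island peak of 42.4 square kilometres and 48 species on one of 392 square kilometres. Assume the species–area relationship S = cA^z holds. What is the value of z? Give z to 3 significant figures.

0.276

Taking logs: ln S = ln c + z ln A, so z = (ln S₂ − ln S₁)/(ln A₂ − ln A₁).
z = ln(48/26) / ln(392/42.4) = ln(1.846) / ln(9.245) = 0.6131 / 2.2241 = 0.2757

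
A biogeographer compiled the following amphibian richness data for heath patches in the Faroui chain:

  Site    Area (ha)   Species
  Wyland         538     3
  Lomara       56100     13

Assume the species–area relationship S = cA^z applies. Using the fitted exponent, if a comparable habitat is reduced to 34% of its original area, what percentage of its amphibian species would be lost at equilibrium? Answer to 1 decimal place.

28.9%

z = ln(13/3) / ln(56100/538) = 1.4663 / 4.6470 = 0.3155
S_new/S_old = (A_new/A_old)^z = 0.34^0.3155 = exp(0.3155 × -1.0788) = 0.7115
Fraction lost = 1 − 0.7115 = 0.2885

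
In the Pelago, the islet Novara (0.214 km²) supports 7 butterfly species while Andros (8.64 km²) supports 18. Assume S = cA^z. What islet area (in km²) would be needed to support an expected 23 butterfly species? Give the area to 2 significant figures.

23 km²

z = ln(18/7) / ln(8.64/0.214) = 0.9445 / 3.6982 = 0.2554
c = 7 / 0.214^0.2554 = 7 / 0.6745 = 10.38
A = (23/10.38)^(1/0.2554) ⇒ ln A = ln(2.216)/0.2554 = 3.1162
A = e^3.1162 ≈ 22.56 km²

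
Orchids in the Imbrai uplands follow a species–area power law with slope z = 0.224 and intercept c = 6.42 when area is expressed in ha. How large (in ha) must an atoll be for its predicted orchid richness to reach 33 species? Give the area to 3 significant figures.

33 = 6.42 × A^0.224  ⇒  A^0.224 = 33/6.42 = 5.14
ln A = ln(5.14) / 0.224 = 1.6371 / 0.224 = 7.3084
A = e^7.3084 ≈ 1493 ha

1490 ha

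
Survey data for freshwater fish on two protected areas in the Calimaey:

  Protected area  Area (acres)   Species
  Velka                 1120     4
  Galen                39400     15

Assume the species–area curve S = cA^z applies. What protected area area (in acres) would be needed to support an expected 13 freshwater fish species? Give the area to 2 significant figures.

27000 acres

z = ln(15/4) / ln(39400/1120) = 1.3218 / 3.5604 = 0.3712
c = 4 / 1120^0.3712 = 4 / 13.55 = 0.2952
A = (13/0.2952)^(1/0.3712) ⇒ ln A = ln(44.04)/0.3712 = 10.1960
A = e^10.1960 ≈ 26797 acres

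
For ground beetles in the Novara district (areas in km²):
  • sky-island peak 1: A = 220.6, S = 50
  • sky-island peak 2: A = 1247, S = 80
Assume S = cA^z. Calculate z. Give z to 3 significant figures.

Taking logs: ln S = ln c + z ln A, so z = (ln S₂ − ln S₁)/(ln A₂ − ln A₁).
z = ln(80/50) / ln(1247/220.6) = ln(1.6) / ln(5.653) = 0.4700 / 1.7321 = 0.2713

0.271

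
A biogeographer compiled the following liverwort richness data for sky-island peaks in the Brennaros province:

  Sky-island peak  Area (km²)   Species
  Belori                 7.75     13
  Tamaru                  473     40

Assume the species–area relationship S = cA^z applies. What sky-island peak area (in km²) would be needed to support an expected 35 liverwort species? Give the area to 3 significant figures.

290 km²

z = ln(40/13) / ln(473/7.75) = 1.1239 / 4.1114 = 0.2734
c = 13 / 7.75^0.2734 = 13 / 1.75 = 7.427
A = (35/7.427)^(1/0.2734) ⇒ ln A = ln(4.712)/0.2734 = 5.6706
A = e^5.6706 ≈ 290.2 km²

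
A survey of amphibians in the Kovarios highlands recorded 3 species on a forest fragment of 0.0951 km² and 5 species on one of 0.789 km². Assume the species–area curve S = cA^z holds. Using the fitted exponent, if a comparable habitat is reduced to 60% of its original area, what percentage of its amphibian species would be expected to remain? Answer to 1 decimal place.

z = ln(5/3) / ln(0.789/0.0951) = 0.5108 / 2.1158 = 0.2414
S_new/S_old = (A_new/A_old)^z = 0.6^0.2414 = exp(0.2414 × -0.5108) = 0.884

88.4%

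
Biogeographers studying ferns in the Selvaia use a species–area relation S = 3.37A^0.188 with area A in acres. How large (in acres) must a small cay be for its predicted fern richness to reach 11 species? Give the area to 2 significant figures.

540 acres

11 = 3.37 × A^0.188  ⇒  A^0.188 = 11/3.37 = 3.264
ln A = ln(3.264) / 0.188 = 1.1830 / 0.188 = 6.2925
A = e^6.2925 ≈ 540.5 acres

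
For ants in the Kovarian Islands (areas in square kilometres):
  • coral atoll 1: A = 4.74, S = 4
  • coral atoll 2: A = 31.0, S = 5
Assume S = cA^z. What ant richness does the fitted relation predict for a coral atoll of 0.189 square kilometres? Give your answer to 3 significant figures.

z = ln(5/4) / ln(31/4.74) = 0.2231 / 1.8780 = 0.1188
c = 4 / 4.74^0.1188 = 4 / 1.203 = 3.325
S₃ = 3.325 × 0.189^0.1188 = 3.325 × 0.8204 ≈ 2.728

2.73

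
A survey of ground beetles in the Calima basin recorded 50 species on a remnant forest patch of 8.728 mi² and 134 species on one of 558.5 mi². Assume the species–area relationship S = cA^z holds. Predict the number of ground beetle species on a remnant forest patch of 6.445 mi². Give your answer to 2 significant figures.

z = ln(134/50) / ln(558.5/8.728) = 0.9858 / 4.1587 = 0.2370
c = 50 / 8.728^0.2370 = 50 / 1.671 = 29.92
S₃ = 29.92 × 6.445^0.2370 = 29.92 × 1.555 ≈ 46.53

47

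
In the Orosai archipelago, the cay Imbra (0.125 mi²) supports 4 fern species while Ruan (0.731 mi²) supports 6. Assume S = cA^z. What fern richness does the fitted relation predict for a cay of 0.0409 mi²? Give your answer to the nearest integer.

z = ln(6/4) / ln(0.731/0.125) = 0.4055 / 1.7661 = 0.2296
c = 4 / 0.125^0.2296 = 4 / 0.6204 = 6.448
S₃ = 6.448 × 0.0409^0.2296 = 6.448 × 0.48 ≈ 3.095

3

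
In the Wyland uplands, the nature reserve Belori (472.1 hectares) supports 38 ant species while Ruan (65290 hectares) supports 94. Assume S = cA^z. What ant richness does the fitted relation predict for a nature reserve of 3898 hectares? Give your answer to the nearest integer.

56

z = ln(94/38) / ln(65290/472.1) = 0.9057 / 4.9294 = 0.1837
c = 38 / 472.1^0.1837 = 38 / 3.1 = 12.26
S₃ = 12.26 × 3898^0.1837 = 12.26 × 4.568 ≈ 56.01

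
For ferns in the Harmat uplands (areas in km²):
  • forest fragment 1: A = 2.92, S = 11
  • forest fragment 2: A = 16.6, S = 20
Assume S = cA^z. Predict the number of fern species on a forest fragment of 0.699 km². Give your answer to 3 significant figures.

z = ln(20/11) / ln(16.6/2.92) = 0.5978 / 1.7378 = 0.3440
c = 11 / 2.92^0.3440 = 11 / 1.446 = 7.608
S₃ = 7.608 × 0.699^0.3440 = 7.608 × 0.8841 ≈ 6.727

6.73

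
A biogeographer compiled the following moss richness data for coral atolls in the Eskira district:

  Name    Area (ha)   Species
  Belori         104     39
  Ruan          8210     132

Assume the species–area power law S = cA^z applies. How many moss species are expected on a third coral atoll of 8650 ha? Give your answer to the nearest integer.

z = ln(132/39) / ln(8210/104) = 1.2192 / 4.3687 = 0.2791
c = 39 / 104^0.2791 = 39 / 3.655 = 10.67
S₃ = 10.67 × 8650^0.2791 = 10.67 × 12.55 ≈ 133.9

134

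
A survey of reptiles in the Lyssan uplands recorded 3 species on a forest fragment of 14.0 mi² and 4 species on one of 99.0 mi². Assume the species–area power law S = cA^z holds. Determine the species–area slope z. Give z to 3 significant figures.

0.147

Taking logs: ln S = ln c + z ln A, so z = (ln S₂ − ln S₁)/(ln A₂ − ln A₁).
z = ln(4/3) / ln(99/14) = ln(1.333) / ln(7.071) = 0.2877 / 1.9561 = 0.1471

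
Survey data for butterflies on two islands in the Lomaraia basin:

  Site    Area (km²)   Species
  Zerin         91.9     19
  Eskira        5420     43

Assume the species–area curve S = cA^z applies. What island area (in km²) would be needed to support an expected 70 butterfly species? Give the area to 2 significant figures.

62000 km²

z = ln(43/19) / ln(5420/91.9) = 0.8168 / 4.0772 = 0.2003
c = 19 / 91.9^0.2003 = 19 / 2.473 = 7.682
A = (70/7.682)^(1/0.2003) ⇒ ln A = ln(9.113)/0.2003 = 11.0304
A = e^11.0304 ≈ 61720 km²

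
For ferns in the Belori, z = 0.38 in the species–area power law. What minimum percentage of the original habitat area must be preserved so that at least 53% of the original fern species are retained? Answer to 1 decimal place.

18.8%

Need (A_new/A_old)^0.38 = 0.53, so A_new/A_old = 0.53^(1/0.38) = 0.53^2.632
ln(A_new/A_old) = ln 0.53 / 0.38 = -0.6349 / 0.38 = -1.6707
A_new/A_old = e^-1.6707 ≈ 0.1881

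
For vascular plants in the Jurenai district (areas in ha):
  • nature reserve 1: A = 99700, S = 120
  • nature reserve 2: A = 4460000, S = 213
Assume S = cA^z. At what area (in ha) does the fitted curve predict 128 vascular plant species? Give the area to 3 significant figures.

z = ln(213/120) / ln(4460000/99700) = 0.5738 / 3.8007 = 0.1510
c = 120 / 99700^0.1510 = 120 / 5.684 = 21.11
A = (128/21.11)^(1/0.1510) ⇒ ln A = ln(6.063)/0.1510 = 11.9374
A = e^11.9374 ≈ 152880 ha

153000 ha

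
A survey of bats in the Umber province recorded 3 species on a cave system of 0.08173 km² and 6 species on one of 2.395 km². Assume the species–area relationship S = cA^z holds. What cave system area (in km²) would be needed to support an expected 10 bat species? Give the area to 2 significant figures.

29 km²

z = ln(6/3) / ln(2.395/0.08173) = 0.6931 / 3.3777 = 0.2052
c = 3 / 0.08173^0.2052 = 3 / 0.5981 = 5.015
A = (10/5.015)^(1/0.2052) ⇒ ln A = ln(1.994)/0.2052 = 3.3626
A = e^3.3626 ≈ 28.87 km²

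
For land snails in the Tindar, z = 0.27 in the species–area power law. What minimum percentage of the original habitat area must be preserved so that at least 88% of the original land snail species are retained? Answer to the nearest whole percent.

62%

Need (A_new/A_old)^0.27 = 0.88, so A_new/A_old = 0.88^(1/0.27) = 0.88^3.704
ln(A_new/A_old) = ln 0.88 / 0.27 = -0.1278 / 0.27 = -0.4735
A_new/A_old = e^-0.4735 ≈ 0.6228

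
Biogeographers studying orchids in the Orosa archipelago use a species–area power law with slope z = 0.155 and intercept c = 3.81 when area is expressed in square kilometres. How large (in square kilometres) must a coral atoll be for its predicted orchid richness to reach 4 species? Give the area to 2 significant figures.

4 = 3.81 × A^0.155  ⇒  A^0.155 = 4/3.81 = 1.05
ln A = ln(1.05) / 0.155 = 0.0487 / 0.155 = 0.3140
A = e^0.3140 ≈ 1.369 square kilometres

1.4 square kilometres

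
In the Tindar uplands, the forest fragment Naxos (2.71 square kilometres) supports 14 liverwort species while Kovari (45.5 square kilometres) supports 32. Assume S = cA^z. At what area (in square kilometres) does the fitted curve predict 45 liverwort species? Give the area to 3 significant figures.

z = ln(32/14) / ln(45.5/2.71) = 0.8267 / 2.8208 = 0.2931
c = 14 / 2.71^0.2931 = 14 / 1.339 = 10.45
A = (45/10.45)^(1/0.2931) ⇒ ln A = ln(4.305)/0.2931 = 4.9810
A = e^4.9810 ≈ 145.6 square kilometres

146 square kilometres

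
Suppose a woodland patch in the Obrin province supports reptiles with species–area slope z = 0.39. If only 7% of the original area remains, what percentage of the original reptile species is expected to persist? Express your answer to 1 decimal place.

35.4%

S_new/S_old = (A_new/A_old)^z = 0.07^0.39
= exp(0.39 × ln 0.07) = exp(0.39 × -2.6593) = exp(-1.0371) ≈ 0.3545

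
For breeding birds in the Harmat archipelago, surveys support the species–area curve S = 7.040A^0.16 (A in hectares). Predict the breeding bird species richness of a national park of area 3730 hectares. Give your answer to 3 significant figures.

S = 7.04 × 3730^0.16
ln S = ln 7.04 + 0.16 × ln 3730 = 1.9516 + 0.16 × 8.2242 = 3.2675
S = e^3.2675 ≈ 26.24

26.2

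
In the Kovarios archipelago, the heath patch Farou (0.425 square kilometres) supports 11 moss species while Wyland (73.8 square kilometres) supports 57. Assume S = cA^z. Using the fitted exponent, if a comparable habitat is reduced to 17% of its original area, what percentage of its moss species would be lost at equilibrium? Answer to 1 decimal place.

43.2%

z = ln(57/11) / ln(73.8/0.425) = 1.6452 / 5.1570 = 0.3190
S_new/S_old = (A_new/A_old)^z = 0.17^0.3190 = exp(0.3190 × -1.7720) = 0.5682
Fraction lost = 1 − 0.5682 = 0.4318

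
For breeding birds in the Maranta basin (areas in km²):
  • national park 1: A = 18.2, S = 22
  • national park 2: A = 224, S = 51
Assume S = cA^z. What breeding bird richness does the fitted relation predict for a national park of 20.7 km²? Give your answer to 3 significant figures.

23.0

z = ln(51/22) / ln(224/18.2) = 0.8408 / 2.5102 = 0.3349
c = 22 / 18.2^0.3349 = 22 / 2.643 = 8.325
S₃ = 8.325 × 20.7^0.3349 = 8.325 × 2.759 ≈ 22.97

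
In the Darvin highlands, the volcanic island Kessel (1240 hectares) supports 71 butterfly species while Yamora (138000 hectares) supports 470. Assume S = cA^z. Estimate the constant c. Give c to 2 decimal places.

z = ln(S₂/S₁) / ln(A₂/A₁) = ln(470/71) / ln(138000/1240) = 1.8901 / 4.7121 = 0.4011
c = S₁ / A₁^z = 71 / 1240^0.4011 = 71 / 17.41 = 4.078

4.08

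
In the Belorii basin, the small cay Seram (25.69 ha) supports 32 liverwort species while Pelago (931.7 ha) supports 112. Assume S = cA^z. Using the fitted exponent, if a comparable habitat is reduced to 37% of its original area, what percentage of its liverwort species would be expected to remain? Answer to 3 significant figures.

70.7%

z = ln(112/32) / ln(931.7/25.69) = 1.2528 / 3.5909 = 0.3489
S_new/S_old = (A_new/A_old)^z = 0.37^0.3489 = exp(0.3489 × -0.9943) = 0.7069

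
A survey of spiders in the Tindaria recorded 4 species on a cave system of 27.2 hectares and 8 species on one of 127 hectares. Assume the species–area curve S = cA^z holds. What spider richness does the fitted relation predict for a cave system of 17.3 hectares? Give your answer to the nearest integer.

z = ln(8/4) / ln(127/27.2) = 0.6931 / 1.5410 = 0.4498
c = 4 / 27.2^0.4498 = 4 / 4.419 = 0.9053
S₃ = 0.9053 × 17.3^0.4498 = 0.9053 × 3.605 ≈ 3.263

3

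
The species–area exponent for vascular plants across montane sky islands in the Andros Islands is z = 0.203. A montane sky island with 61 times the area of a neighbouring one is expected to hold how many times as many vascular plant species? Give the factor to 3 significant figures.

S₂/S₁ = (A₂/A₁)^z = 61^0.203
ln(S₂/S₁) = 0.203 × ln 61 = 0.203 × 4.1109 = 0.8345
S₂/S₁ = e^0.8345 ≈ 2.304

2.30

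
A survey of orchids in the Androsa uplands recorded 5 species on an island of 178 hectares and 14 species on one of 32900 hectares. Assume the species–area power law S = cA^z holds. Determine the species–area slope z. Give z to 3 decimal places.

Taking logs: ln S = ln c + z ln A, so z = (ln S₂ − ln S₁)/(ln A₂ − ln A₁).
z = ln(14/5) / ln(32900/178) = ln(2.8) / ln(184.8) = 1.0296 / 5.2194 = 0.1973

0.197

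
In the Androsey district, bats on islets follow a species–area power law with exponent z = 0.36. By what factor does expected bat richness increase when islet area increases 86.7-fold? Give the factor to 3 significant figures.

4.99

S₂/S₁ = (A₂/A₁)^z = 86.7^0.36
ln(S₂/S₁) = 0.36 × ln 86.7 = 0.36 × 4.4625 = 1.6065
S₂/S₁ = e^1.6065 ≈ 4.985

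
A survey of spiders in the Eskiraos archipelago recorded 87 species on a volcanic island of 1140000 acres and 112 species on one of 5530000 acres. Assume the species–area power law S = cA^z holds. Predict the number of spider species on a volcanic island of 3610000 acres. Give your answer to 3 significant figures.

z = ln(112/87) / ln(5530000/1140000) = 0.2526 / 1.5792 = 0.1600
c = 87 / 1140000^0.1600 = 87 / 9.307 = 9.348
S₃ = 9.348 × 3610000^0.1600 = 9.348 × 11.19 ≈ 104.6

105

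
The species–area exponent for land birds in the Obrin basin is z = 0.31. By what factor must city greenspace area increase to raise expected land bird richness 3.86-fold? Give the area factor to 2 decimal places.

78.02

(A₂/A₁)^0.31 = 3.86, so A₂/A₁ = 3.86^(1/0.31) = 3.86^3.226
ln(A₂/A₁) = ln 3.86 / 0.31 = 1.3507 / 0.31 = 4.3570
A₂/A₁ = e^4.3570 ≈ 78.02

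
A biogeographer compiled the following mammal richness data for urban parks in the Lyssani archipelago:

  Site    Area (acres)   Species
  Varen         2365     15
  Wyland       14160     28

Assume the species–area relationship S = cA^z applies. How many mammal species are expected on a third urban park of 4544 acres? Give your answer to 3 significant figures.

z = ln(28/15) / ln(14160/2365) = 0.6242 / 1.7896 = 0.3488
c = 15 / 2365^0.3488 = 15 / 15.02 = 0.9987
S₃ = 0.9987 × 4544^0.3488 = 0.9987 × 18.86 ≈ 18.84

18.8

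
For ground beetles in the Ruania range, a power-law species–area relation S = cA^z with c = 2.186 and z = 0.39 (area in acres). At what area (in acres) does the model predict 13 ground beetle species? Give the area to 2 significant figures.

13 = 2.186 × A^0.39  ⇒  A^0.39 = 13/2.186 = 5.947
ln A = ln(5.947) / 0.39 = 1.7829 / 0.39 = 4.5715
A = e^4.5715 ≈ 96.69 acres

97 acres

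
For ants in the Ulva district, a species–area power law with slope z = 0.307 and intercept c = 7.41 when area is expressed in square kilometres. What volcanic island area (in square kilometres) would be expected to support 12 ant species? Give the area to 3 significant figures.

12 = 7.41 × A^0.307  ⇒  A^0.307 = 12/7.41 = 1.619
ln A = ln(1.619) / 0.307 = 0.4821 / 0.307 = 1.5703
A = e^1.5703 ≈ 4.808 square kilometres

4.81 square kilometres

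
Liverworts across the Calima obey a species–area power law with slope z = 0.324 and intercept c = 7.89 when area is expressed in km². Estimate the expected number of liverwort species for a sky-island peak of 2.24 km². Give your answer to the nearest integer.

S = 7.89 × 2.24^0.324
ln S = ln 7.89 + 0.324 × ln 2.24 = 2.0656 + 0.324 × 0.8065 = 2.3269
S = e^2.3269 ≈ 10.25

10 species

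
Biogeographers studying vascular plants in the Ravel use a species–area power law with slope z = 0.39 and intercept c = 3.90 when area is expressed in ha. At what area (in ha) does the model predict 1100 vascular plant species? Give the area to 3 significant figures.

1920000 ha

1100 = 3.9 × A^0.39  ⇒  A^0.39 = 1100/3.9 = 282.1
ln A = ln(282.1) / 0.39 = 5.6421 / 0.39 = 14.4669
A = e^14.4669 ≈ 1918194 ha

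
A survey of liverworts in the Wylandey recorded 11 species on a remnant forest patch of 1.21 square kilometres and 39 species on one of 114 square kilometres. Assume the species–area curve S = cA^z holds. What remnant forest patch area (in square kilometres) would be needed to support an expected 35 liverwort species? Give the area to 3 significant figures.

77.3 square kilometres

z = ln(39/11) / ln(114/1.21) = 1.2657 / 4.5456 = 0.2784
c = 11 / 1.21^0.2784 = 11 / 1.055 = 10.43
A = (35/10.43)^(1/0.2784) ⇒ ln A = ln(3.355)/0.2784 = 4.3476
A = e^4.3476 ≈ 77.29 square kilometres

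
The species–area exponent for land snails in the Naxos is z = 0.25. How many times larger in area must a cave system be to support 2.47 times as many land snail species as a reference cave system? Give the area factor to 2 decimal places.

(A₂/A₁)^0.25 = 2.47, so A₂/A₁ = 2.47^(1/0.25) = 2.47^4
ln(A₂/A₁) = ln 2.47 / 0.25 = 0.9042 / 0.25 = 3.6169
A₂/A₁ = e^3.6169 ≈ 37.22

37.22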